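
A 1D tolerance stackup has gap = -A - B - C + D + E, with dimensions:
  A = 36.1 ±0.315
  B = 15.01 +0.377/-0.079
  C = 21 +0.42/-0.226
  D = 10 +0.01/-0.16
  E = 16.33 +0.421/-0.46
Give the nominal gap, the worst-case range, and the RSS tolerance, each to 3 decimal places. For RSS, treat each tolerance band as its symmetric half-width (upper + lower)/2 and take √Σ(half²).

Stack each dimension's contribution:
  -A: nom -36.100 → Σnom=-36.100; wc +0.315/-0.315 → slack +0.315/-0.315; half-tol=0.315, Σhalf²=0.099225
  -B: nom -15.010 → Σnom=-51.110; wc +0.079/-0.377 → slack +0.394/-0.692; half-tol=0.228, Σhalf²=0.151209
  -C: nom -21.000 → Σnom=-72.110; wc +0.226/-0.420 → slack +0.620/-1.112; half-tol=0.323, Σhalf²=0.255538
  +D: nom +10.000 → Σnom=-62.110; wc +0.010/-0.160 → slack +0.630/-1.272; half-tol=0.085, Σhalf²=0.262763
  +E: nom +16.330 → Σnom=-45.780; wc +0.421/-0.460 → slack +1.051/-1.732; half-tol=0.441, Σhalf²=0.456803
Nominal = -45.780. Worst-case = [-45.780 - 1.732, -45.780 + 1.051] = [-47.512, -44.729]. RSS = √0.456803 = 0.676.

nominal=-45.780 wc=[-47.512,-44.729] rss=0.676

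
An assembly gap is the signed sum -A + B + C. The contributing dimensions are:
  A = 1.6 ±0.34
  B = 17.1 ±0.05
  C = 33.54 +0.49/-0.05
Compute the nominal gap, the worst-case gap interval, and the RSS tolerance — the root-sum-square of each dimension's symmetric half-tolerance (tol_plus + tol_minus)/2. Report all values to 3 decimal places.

nominal=49.040 wc=[48.600,49.920] rss=0.437

Stack each dimension's contribution:
  -A: nom -1.600 → Σnom=-1.600; wc +0.340/-0.340 → slack +0.340/-0.340; half-tol=0.340, Σhalf²=0.115600
  +B: nom +17.100 → Σnom=15.500; wc +0.050/-0.050 → slack +0.390/-0.390; half-tol=0.050, Σhalf²=0.118100
  +C: nom +33.540 → Σnom=49.040; wc +0.490/-0.050 → slack +0.880/-0.440; half-tol=0.270, Σhalf²=0.191000
Nominal = 49.040. Worst-case = [49.040 - 0.440, 49.040 + 0.880] = [48.600, 49.920]. RSS = √0.191000 = 0.437.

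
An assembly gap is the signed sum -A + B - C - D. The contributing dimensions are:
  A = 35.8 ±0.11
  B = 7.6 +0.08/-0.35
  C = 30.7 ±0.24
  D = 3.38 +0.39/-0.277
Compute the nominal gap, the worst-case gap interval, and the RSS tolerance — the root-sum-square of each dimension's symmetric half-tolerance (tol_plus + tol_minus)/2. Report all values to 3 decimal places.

nominal=-62.280 wc=[-63.370,-61.573] rss=0.477

Stack each dimension's contribution:
  -A: nom -35.800 → Σnom=-35.800; wc +0.110/-0.110 → slack +0.110/-0.110; half-tol=0.110, Σhalf²=0.012100
  +B: nom +7.600 → Σnom=-28.200; wc +0.080/-0.350 → slack +0.190/-0.460; half-tol=0.215, Σhalf²=0.058325
  -C: nom -30.700 → Σnom=-58.900; wc +0.240/-0.240 → slack +0.430/-0.700; half-tol=0.240, Σhalf²=0.115925
  -D: nom -3.380 → Σnom=-62.280; wc +0.277/-0.390 → slack +0.707/-1.090; half-tol=0.334, Σhalf²=0.227147
Nominal = -62.280. Worst-case = [-62.280 - 1.090, -62.280 + 0.707] = [-63.370, -61.573]. RSS = √0.227147 = 0.477.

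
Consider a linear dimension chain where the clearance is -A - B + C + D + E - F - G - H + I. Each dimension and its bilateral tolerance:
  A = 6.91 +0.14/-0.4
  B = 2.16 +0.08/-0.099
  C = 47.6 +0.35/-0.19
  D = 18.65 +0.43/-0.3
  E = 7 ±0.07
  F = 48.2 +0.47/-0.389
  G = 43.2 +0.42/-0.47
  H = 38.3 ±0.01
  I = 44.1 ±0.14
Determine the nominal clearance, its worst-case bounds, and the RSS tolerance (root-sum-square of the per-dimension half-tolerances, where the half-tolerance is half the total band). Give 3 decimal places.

nominal=-21.420 wc=[-23.240,-19.062] rss=0.833

Stack each dimension's contribution:
  -A: nom -6.910 → Σnom=-6.910; wc +0.400/-0.140 → slack +0.400/-0.140; half-tol=0.270, Σhalf²=0.072900
  -B: nom -2.160 → Σnom=-9.070; wc +0.099/-0.080 → slack +0.499/-0.220; half-tol=0.089, Σhalf²=0.080910
  +C: nom +47.600 → Σnom=38.530; wc +0.350/-0.190 → slack +0.849/-0.410; half-tol=0.270, Σhalf²=0.153810
  +D: nom +18.650 → Σnom=57.180; wc +0.430/-0.300 → slack +1.279/-0.710; half-tol=0.365, Σhalf²=0.287035
  +E: nom +7.000 → Σnom=64.180; wc +0.070/-0.070 → slack +1.349/-0.780; half-tol=0.070, Σhalf²=0.291935
  -F: nom -48.200 → Σnom=15.980; wc +0.389/-0.470 → slack +1.738/-1.250; half-tol=0.429, Σhalf²=0.476405
  -G: nom -43.200 → Σnom=-27.220; wc +0.470/-0.420 → slack +2.208/-1.670; half-tol=0.445, Σhalf²=0.674430
  -H: nom -38.300 → Σnom=-65.520; wc +0.010/-0.010 → slack +2.218/-1.680; half-tol=0.010, Σhalf²=0.674530
  +I: nom +44.100 → Σnom=-21.420; wc +0.140/-0.140 → slack +2.358/-1.820; half-tol=0.140, Σhalf²=0.694130
Nominal = -21.420. Worst-case = [-21.420 - 1.820, -21.420 + 2.358] = [-23.240, -19.062]. RSS = √0.694130 = 0.833.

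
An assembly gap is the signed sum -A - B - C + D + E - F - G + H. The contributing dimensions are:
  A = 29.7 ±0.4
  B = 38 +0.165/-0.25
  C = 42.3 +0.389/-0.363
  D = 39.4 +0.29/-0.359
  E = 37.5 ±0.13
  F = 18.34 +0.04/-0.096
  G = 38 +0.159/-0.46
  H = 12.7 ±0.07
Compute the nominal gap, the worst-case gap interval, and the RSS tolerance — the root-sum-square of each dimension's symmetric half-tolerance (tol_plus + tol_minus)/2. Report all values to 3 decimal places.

Stack each dimension's contribution:
  -A: nom -29.700 → Σnom=-29.700; wc +0.400/-0.400 → slack +0.400/-0.400; half-tol=0.400, Σhalf²=0.160000
  -B: nom -38.000 → Σnom=-67.700; wc +0.250/-0.165 → slack +0.650/-0.565; half-tol=0.208, Σhalf²=0.203056
  -C: nom -42.300 → Σnom=-110.000; wc +0.363/-0.389 → slack +1.013/-0.954; half-tol=0.376, Σhalf²=0.344432
  +D: nom +39.400 → Σnom=-70.600; wc +0.290/-0.359 → slack +1.303/-1.313; half-tol=0.325, Σhalf²=0.449733
  +E: nom +37.500 → Σnom=-33.100; wc +0.130/-0.130 → slack +1.433/-1.443; half-tol=0.130, Σhalf²=0.466633
  -F: nom -18.340 → Σnom=-51.440; wc +0.096/-0.040 → slack +1.529/-1.483; half-tol=0.068, Σhalf²=0.471257
  -G: nom -38.000 → Σnom=-89.440; wc +0.460/-0.159 → slack +1.989/-1.642; half-tol=0.309, Σhalf²=0.567047
  +H: nom +12.700 → Σnom=-76.740; wc +0.070/-0.070 → slack +2.059/-1.712; half-tol=0.070, Σhalf²=0.571947
Nominal = -76.740. Worst-case = [-76.740 - 1.712, -76.740 + 2.059] = [-78.452, -74.681]. RSS = √0.571947 = 0.756.

nominal=-76.740 wc=[-78.452,-74.681] rss=0.756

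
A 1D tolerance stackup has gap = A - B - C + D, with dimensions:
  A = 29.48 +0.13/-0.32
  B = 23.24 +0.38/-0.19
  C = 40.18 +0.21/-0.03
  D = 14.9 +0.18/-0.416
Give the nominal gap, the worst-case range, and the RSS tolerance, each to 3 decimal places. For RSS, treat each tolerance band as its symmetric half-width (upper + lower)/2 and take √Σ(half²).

Stack each dimension's contribution:
  +A: nom +29.480 → Σnom=29.480; wc +0.130/-0.320 → slack +0.130/-0.320; half-tol=0.225, Σhalf²=0.050625
  -B: nom -23.240 → Σnom=6.240; wc +0.190/-0.380 → slack +0.320/-0.700; half-tol=0.285, Σhalf²=0.131850
  -C: nom -40.180 → Σnom=-33.940; wc +0.030/-0.210 → slack +0.350/-0.910; half-tol=0.120, Σhalf²=0.146250
  +D: nom +14.900 → Σnom=-19.040; wc +0.180/-0.416 → slack +0.530/-1.326; half-tol=0.298, Σhalf²=0.235054
Nominal = -19.040. Worst-case = [-19.040 - 1.326, -19.040 + 0.530] = [-20.366, -18.510]. RSS = √0.235054 = 0.485.

nominal=-19.040 wc=[-20.366,-18.510] rss=0.485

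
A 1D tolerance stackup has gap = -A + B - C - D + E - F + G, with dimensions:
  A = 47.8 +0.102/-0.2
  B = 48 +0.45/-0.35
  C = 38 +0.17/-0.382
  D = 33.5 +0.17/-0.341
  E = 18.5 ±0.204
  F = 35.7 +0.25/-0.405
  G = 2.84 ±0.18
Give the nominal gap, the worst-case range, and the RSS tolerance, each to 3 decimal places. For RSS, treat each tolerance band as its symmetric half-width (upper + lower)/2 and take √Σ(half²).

nominal=-85.660 wc=[-87.086,-83.498] rss=0.711

Stack each dimension's contribution:
  -A: nom -47.800 → Σnom=-47.800; wc +0.200/-0.102 → slack +0.200/-0.102; half-tol=0.151, Σhalf²=0.022801
  +B: nom +48.000 → Σnom=0.200; wc +0.450/-0.350 → slack +0.650/-0.452; half-tol=0.400, Σhalf²=0.182801
  -C: nom -38.000 → Σnom=-37.800; wc +0.382/-0.170 → slack +1.032/-0.622; half-tol=0.276, Σhalf²=0.258977
  -D: nom -33.500 → Σnom=-71.300; wc +0.341/-0.170 → slack +1.373/-0.792; half-tol=0.256, Σhalf²=0.324257
  +E: nom +18.500 → Σnom=-52.800; wc +0.204/-0.204 → slack +1.577/-0.996; half-tol=0.204, Σhalf²=0.365873
  -F: nom -35.700 → Σnom=-88.500; wc +0.405/-0.250 → slack +1.982/-1.246; half-tol=0.328, Σhalf²=0.473129
  +G: nom +2.840 → Σnom=-85.660; wc +0.180/-0.180 → slack +2.162/-1.426; half-tol=0.180, Σhalf²=0.505529
Nominal = -85.660. Worst-case = [-85.660 - 1.426, -85.660 + 2.162] = [-87.086, -83.498]. RSS = √0.505529 = 0.711.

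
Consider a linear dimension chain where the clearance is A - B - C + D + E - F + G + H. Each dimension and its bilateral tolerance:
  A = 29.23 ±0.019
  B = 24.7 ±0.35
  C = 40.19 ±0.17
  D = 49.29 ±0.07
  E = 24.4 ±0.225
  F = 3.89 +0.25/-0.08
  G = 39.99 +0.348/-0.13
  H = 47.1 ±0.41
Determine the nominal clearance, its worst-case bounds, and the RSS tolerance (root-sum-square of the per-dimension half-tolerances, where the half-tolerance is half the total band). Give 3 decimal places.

Stack each dimension's contribution:
  +A: nom +29.230 → Σnom=29.230; wc +0.019/-0.019 → slack +0.019/-0.019; half-tol=0.019, Σhalf²=0.000361
  -B: nom -24.700 → Σnom=4.530; wc +0.350/-0.350 → slack +0.369/-0.369; half-tol=0.350, Σhalf²=0.122861
  -C: nom -40.190 → Σnom=-35.660; wc +0.170/-0.170 → slack +0.539/-0.539; half-tol=0.170, Σhalf²=0.151761
  +D: nom +49.290 → Σnom=13.630; wc +0.070/-0.070 → slack +0.609/-0.609; half-tol=0.070, Σhalf²=0.156661
  +E: nom +24.400 → Σnom=38.030; wc +0.225/-0.225 → slack +0.834/-0.834; half-tol=0.225, Σhalf²=0.207286
  -F: nom -3.890 → Σnom=34.140; wc +0.080/-0.250 → slack +0.914/-1.084; half-tol=0.165, Σhalf²=0.234511
  +G: nom +39.990 → Σnom=74.130; wc +0.348/-0.130 → slack +1.262/-1.214; half-tol=0.239, Σhalf²=0.291632
  +H: nom +47.100 → Σnom=121.230; wc +0.410/-0.410 → slack +1.672/-1.624; half-tol=0.410, Σhalf²=0.459732
Nominal = 121.230. Worst-case = [121.230 - 1.624, 121.230 + 1.672] = [119.606, 122.902]. RSS = √0.459732 = 0.678.

nominal=121.230 wc=[119.606,122.902] rss=0.678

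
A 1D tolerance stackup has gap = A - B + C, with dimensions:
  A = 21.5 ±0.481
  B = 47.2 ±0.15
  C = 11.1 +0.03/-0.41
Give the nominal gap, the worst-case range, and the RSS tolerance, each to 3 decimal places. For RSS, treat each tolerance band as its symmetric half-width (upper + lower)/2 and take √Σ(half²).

nominal=-14.600 wc=[-15.641,-13.939] rss=0.550

Stack each dimension's contribution:
  +A: nom +21.500 → Σnom=21.500; wc +0.481/-0.481 → slack +0.481/-0.481; half-tol=0.481, Σhalf²=0.231361
  -B: nom -47.200 → Σnom=-25.700; wc +0.150/-0.150 → slack +0.631/-0.631; half-tol=0.150, Σhalf²=0.253861
  +C: nom +11.100 → Σnom=-14.600; wc +0.030/-0.410 → slack +0.661/-1.041; half-tol=0.220, Σhalf²=0.302261
Nominal = -14.600. Worst-case = [-14.600 - 1.041, -14.600 + 0.661] = [-15.641, -13.939]. RSS = √0.302261 = 0.550.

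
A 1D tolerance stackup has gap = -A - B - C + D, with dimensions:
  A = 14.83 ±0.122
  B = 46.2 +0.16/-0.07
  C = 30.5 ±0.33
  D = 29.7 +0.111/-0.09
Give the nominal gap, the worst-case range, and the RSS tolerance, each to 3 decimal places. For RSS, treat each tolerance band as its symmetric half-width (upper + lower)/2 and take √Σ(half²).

Stack each dimension's contribution:
  -A: nom -14.830 → Σnom=-14.830; wc +0.122/-0.122 → slack +0.122/-0.122; half-tol=0.122, Σhalf²=0.014884
  -B: nom -46.200 → Σnom=-61.030; wc +0.070/-0.160 → slack +0.192/-0.282; half-tol=0.115, Σhalf²=0.028109
  -C: nom -30.500 → Σnom=-91.530; wc +0.330/-0.330 → slack +0.522/-0.612; half-tol=0.330, Σhalf²=0.137009
  +D: nom +29.700 → Σnom=-61.830; wc +0.111/-0.090 → slack +0.633/-0.702; half-tol=0.101, Σhalf²=0.147109
Nominal = -61.830. Worst-case = [-61.830 - 0.702, -61.830 + 0.633] = [-62.532, -61.197]. RSS = √0.147109 = 0.384.

nominal=-61.830 wc=[-62.532,-61.197] rss=0.384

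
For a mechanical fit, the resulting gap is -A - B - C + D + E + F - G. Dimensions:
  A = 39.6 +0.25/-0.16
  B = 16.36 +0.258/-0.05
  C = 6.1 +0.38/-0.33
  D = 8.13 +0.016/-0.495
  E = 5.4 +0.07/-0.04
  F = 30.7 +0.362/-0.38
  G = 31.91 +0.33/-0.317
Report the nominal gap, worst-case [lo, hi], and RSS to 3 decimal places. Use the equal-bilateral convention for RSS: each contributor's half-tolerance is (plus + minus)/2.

Stack each dimension's contribution:
  -A: nom -39.600 → Σnom=-39.600; wc +0.160/-0.250 → slack +0.160/-0.250; half-tol=0.205, Σhalf²=0.042025
  -B: nom -16.360 → Σnom=-55.960; wc +0.050/-0.258 → slack +0.210/-0.508; half-tol=0.154, Σhalf²=0.065741
  -C: nom -6.100 → Σnom=-62.060; wc +0.330/-0.380 → slack +0.540/-0.888; half-tol=0.355, Σhalf²=0.191766
  +D: nom +8.130 → Σnom=-53.930; wc +0.016/-0.495 → slack +0.556/-1.383; half-tol=0.256, Σhalf²=0.257046
  +E: nom +5.400 → Σnom=-48.530; wc +0.070/-0.040 → slack +0.626/-1.423; half-tol=0.055, Σhalf²=0.260071
  +F: nom +30.700 → Σnom=-17.830; wc +0.362/-0.380 → slack +0.988/-1.803; half-tol=0.371, Σhalf²=0.397712
  -G: nom -31.910 → Σnom=-49.740; wc +0.317/-0.330 → slack +1.305/-2.133; half-tol=0.324, Σhalf²=0.502364
Nominal = -49.740. Worst-case = [-49.740 - 2.133, -49.740 + 1.305] = [-51.873, -48.435]. RSS = √0.502364 = 0.709.

nominal=-49.740 wc=[-51.873,-48.435] rss=0.709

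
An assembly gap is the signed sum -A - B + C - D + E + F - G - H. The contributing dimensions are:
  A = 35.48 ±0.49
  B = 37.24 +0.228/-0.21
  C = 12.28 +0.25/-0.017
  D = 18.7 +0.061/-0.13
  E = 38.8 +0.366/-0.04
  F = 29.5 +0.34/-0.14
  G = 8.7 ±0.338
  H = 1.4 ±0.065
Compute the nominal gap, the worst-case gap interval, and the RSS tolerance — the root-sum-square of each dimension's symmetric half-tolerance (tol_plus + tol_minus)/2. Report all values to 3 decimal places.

nominal=-20.940 wc=[-22.319,-18.751] rss=0.730

Stack each dimension's contribution:
  -A: nom -35.480 → Σnom=-35.480; wc +0.490/-0.490 → slack +0.490/-0.490; half-tol=0.490, Σhalf²=0.240100
  -B: nom -37.240 → Σnom=-72.720; wc +0.210/-0.228 → slack +0.700/-0.718; half-tol=0.219, Σhalf²=0.288061
  +C: nom +12.280 → Σnom=-60.440; wc +0.250/-0.017 → slack +0.950/-0.735; half-tol=0.134, Σhalf²=0.305883
  -D: nom -18.700 → Σnom=-79.140; wc +0.130/-0.061 → slack +1.080/-0.796; half-tol=0.096, Σhalf²=0.315003
  +E: nom +38.800 → Σnom=-40.340; wc +0.366/-0.040 → slack +1.446/-0.836; half-tol=0.203, Σhalf²=0.356212
  +F: nom +29.500 → Σnom=-10.840; wc +0.340/-0.140 → slack +1.786/-0.976; half-tol=0.240, Σhalf²=0.413812
  -G: nom -8.700 → Σnom=-19.540; wc +0.338/-0.338 → slack +2.124/-1.314; half-tol=0.338, Σhalf²=0.528056
  -H: nom -1.400 → Σnom=-20.940; wc +0.065/-0.065 → slack +2.189/-1.379; half-tol=0.065, Σhalf²=0.532281
Nominal = -20.940. Worst-case = [-20.940 - 1.379, -20.940 + 2.189] = [-22.319, -18.751]. RSS = √0.532281 = 0.730.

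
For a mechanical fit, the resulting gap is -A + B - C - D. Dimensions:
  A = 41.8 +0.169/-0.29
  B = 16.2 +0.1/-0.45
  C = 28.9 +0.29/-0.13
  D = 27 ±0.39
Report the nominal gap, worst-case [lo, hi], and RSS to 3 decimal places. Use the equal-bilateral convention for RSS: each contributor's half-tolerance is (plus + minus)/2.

nominal=-81.500 wc=[-82.799,-80.590] rss=0.570

Stack each dimension's contribution:
  -A: nom -41.800 → Σnom=-41.800; wc +0.290/-0.169 → slack +0.290/-0.169; half-tol=0.229, Σhalf²=0.052670
  +B: nom +16.200 → Σnom=-25.600; wc +0.100/-0.450 → slack +0.390/-0.619; half-tol=0.275, Σhalf²=0.128295
  -C: nom -28.900 → Σnom=-54.500; wc +0.130/-0.290 → slack +0.520/-0.909; half-tol=0.210, Σhalf²=0.172395
  -D: nom -27.000 → Σnom=-81.500; wc +0.390/-0.390 → slack +0.910/-1.299; half-tol=0.390, Σhalf²=0.324495
Nominal = -81.500. Worst-case = [-81.500 - 1.299, -81.500 + 0.910] = [-82.799, -80.590]. RSS = √0.324495 = 0.570.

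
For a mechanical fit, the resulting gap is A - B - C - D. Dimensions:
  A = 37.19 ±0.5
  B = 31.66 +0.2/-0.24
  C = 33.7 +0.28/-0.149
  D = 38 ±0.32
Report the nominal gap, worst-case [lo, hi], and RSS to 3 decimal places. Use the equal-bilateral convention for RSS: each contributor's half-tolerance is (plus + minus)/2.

Stack each dimension's contribution:
  +A: nom +37.190 → Σnom=37.190; wc +0.500/-0.500 → slack +0.500/-0.500; half-tol=0.500, Σhalf²=0.250000
  -B: nom -31.660 → Σnom=5.530; wc +0.240/-0.200 → slack +0.740/-0.700; half-tol=0.220, Σhalf²=0.298400
  -C: nom -33.700 → Σnom=-28.170; wc +0.149/-0.280 → slack +0.889/-0.980; half-tol=0.215, Σhalf²=0.344410
  -D: nom -38.000 → Σnom=-66.170; wc +0.320/-0.320 → slack +1.209/-1.300; half-tol=0.320, Σhalf²=0.446810
Nominal = -66.170. Worst-case = [-66.170 - 1.300, -66.170 + 1.209] = [-67.470, -64.961]. RSS = √0.446810 = 0.668.

nominal=-66.170 wc=[-67.470,-64.961] rss=0.668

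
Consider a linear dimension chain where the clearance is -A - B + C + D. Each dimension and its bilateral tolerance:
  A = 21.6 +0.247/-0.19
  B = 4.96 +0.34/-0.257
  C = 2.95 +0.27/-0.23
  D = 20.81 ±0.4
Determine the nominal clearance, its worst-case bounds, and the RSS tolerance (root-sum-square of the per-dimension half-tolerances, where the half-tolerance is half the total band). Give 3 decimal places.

Stack each dimension's contribution:
  -A: nom -21.600 → Σnom=-21.600; wc +0.190/-0.247 → slack +0.190/-0.247; half-tol=0.218, Σhalf²=0.047742
  -B: nom -4.960 → Σnom=-26.560; wc +0.257/-0.340 → slack +0.447/-0.587; half-tol=0.298, Σhalf²=0.136844
  +C: nom +2.950 → Σnom=-23.610; wc +0.270/-0.230 → slack +0.717/-0.817; half-tol=0.250, Σhalf²=0.199344
  +D: nom +20.810 → Σnom=-2.800; wc +0.400/-0.400 → slack +1.117/-1.217; half-tol=0.400, Σhalf²=0.359345
Nominal = -2.800. Worst-case = [-2.800 - 1.217, -2.800 + 1.117] = [-4.017, -1.683]. RSS = √0.359345 = 0.599.

nominal=-2.800 wc=[-4.017,-1.683] rss=0.599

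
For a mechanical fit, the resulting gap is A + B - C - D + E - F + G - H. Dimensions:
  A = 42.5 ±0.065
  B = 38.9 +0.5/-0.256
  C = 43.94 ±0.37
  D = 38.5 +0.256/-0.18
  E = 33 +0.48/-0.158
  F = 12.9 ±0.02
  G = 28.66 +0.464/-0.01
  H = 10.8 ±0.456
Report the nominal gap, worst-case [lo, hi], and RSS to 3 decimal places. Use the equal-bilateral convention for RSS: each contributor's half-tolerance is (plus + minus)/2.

nominal=36.920 wc=[35.329,39.455] rss=0.835

Stack each dimension's contribution:
  +A: nom +42.500 → Σnom=42.500; wc +0.065/-0.065 → slack +0.065/-0.065; half-tol=0.065, Σhalf²=0.004225
  +B: nom +38.900 → Σnom=81.400; wc +0.500/-0.256 → slack +0.565/-0.321; half-tol=0.378, Σhalf²=0.147109
  -C: nom -43.940 → Σnom=37.460; wc +0.370/-0.370 → slack +0.935/-0.691; half-tol=0.370, Σhalf²=0.284009
  -D: nom -38.500 → Σnom=-1.040; wc +0.180/-0.256 → slack +1.115/-0.947; half-tol=0.218, Σhalf²=0.331533
  +E: nom +33.000 → Σnom=31.960; wc +0.480/-0.158 → slack +1.595/-1.105; half-tol=0.319, Σhalf²=0.433294
  -F: nom -12.900 → Σnom=19.060; wc +0.020/-0.020 → slack +1.615/-1.125; half-tol=0.020, Σhalf²=0.433694
  +G: nom +28.660 → Σnom=47.720; wc +0.464/-0.010 → slack +2.079/-1.135; half-tol=0.237, Σhalf²=0.489863
  -H: nom -10.800 → Σnom=36.920; wc +0.456/-0.456 → slack +2.535/-1.591; half-tol=0.456, Σhalf²=0.697799
Nominal = 36.920. Worst-case = [36.920 - 1.591, 36.920 + 2.535] = [35.329, 39.455]. RSS = √0.697799 = 0.835.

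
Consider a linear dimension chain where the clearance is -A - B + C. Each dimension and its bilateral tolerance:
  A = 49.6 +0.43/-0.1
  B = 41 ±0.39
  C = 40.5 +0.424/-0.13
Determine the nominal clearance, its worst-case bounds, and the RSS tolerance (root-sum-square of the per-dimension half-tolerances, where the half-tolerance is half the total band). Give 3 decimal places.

nominal=-50.100 wc=[-51.050,-49.186] rss=0.547

Stack each dimension's contribution:
  -A: nom -49.600 → Σnom=-49.600; wc +0.100/-0.430 → slack +0.100/-0.430; half-tol=0.265, Σhalf²=0.070225
  -B: nom -41.000 → Σnom=-90.600; wc +0.390/-0.390 → slack +0.490/-0.820; half-tol=0.390, Σhalf²=0.222325
  +C: nom +40.500 → Σnom=-50.100; wc +0.424/-0.130 → slack +0.914/-0.950; half-tol=0.277, Σhalf²=0.299054
Nominal = -50.100. Worst-case = [-50.100 - 0.950, -50.100 + 0.914] = [-51.050, -49.186]. RSS = √0.299054 = 0.547.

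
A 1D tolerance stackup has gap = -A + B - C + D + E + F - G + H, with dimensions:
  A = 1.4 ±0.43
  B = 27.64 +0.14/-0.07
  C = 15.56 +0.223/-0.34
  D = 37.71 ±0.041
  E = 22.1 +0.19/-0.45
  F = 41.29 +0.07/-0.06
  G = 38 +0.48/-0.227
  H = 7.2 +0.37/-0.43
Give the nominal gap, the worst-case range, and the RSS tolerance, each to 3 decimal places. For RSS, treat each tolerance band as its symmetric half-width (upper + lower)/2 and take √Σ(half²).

nominal=80.980 wc=[78.796,82.788] rss=0.818

Stack each dimension's contribution:
  -A: nom -1.400 → Σnom=-1.400; wc +0.430/-0.430 → slack +0.430/-0.430; half-tol=0.430, Σhalf²=0.184900
  +B: nom +27.640 → Σnom=26.240; wc +0.140/-0.070 → slack +0.570/-0.500; half-tol=0.105, Σhalf²=0.195925
  -C: nom -15.560 → Σnom=10.680; wc +0.340/-0.223 → slack +0.910/-0.723; half-tol=0.282, Σhalf²=0.275167
  +D: nom +37.710 → Σnom=48.390; wc +0.041/-0.041 → slack +0.951/-0.764; half-tol=0.041, Σhalf²=0.276848
  +E: nom +22.100 → Σnom=70.490; wc +0.190/-0.450 → slack +1.141/-1.214; half-tol=0.320, Σhalf²=0.379248
  +F: nom +41.290 → Σnom=111.780; wc +0.070/-0.060 → slack +1.211/-1.274; half-tol=0.065, Σhalf²=0.383473
  -G: nom -38.000 → Σnom=73.780; wc +0.227/-0.480 → slack +1.438/-1.754; half-tol=0.353, Σhalf²=0.508435
  +H: nom +7.200 → Σnom=80.980; wc +0.370/-0.430 → slack +1.808/-2.184; half-tol=0.400, Σhalf²=0.668435
Nominal = 80.980. Worst-case = [80.980 - 2.184, 80.980 + 1.808] = [78.796, 82.788]. RSS = √0.668435 = 0.818.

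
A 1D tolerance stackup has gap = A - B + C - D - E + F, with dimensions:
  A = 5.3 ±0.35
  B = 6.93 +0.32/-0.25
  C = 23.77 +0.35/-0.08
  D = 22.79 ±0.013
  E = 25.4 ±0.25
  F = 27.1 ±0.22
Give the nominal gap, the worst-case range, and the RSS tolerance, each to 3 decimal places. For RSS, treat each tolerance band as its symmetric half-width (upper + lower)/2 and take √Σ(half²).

nominal=1.050 wc=[-0.183,2.483] rss=0.601

Stack each dimension's contribution:
  +A: nom +5.300 → Σnom=5.300; wc +0.350/-0.350 → slack +0.350/-0.350; half-tol=0.350, Σhalf²=0.122500
  -B: nom -6.930 → Σnom=-1.630; wc +0.250/-0.320 → slack +0.600/-0.670; half-tol=0.285, Σhalf²=0.203725
  +C: nom +23.770 → Σnom=22.140; wc +0.350/-0.080 → slack +0.950/-0.750; half-tol=0.215, Σhalf²=0.249950
  -D: nom -22.790 → Σnom=-0.650; wc +0.013/-0.013 → slack +0.963/-0.763; half-tol=0.013, Σhalf²=0.250119
  -E: nom -25.400 → Σnom=-26.050; wc +0.250/-0.250 → slack +1.213/-1.013; half-tol=0.250, Σhalf²=0.312619
  +F: nom +27.100 → Σnom=1.050; wc +0.220/-0.220 → slack +1.433/-1.233; half-tol=0.220, Σhalf²=0.361019
Nominal = 1.050. Worst-case = [1.050 - 1.233, 1.050 + 1.433] = [-0.183, 2.483]. RSS = √0.361019 = 0.601.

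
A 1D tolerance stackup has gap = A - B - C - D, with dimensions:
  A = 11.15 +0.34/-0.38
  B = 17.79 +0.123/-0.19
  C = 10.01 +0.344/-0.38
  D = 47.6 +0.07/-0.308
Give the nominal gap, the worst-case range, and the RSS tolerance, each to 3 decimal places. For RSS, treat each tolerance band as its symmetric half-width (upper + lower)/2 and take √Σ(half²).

nominal=-64.250 wc=[-65.167,-63.032] rss=0.566

Stack each dimension's contribution:
  +A: nom +11.150 → Σnom=11.150; wc +0.340/-0.380 → slack +0.340/-0.380; half-tol=0.360, Σhalf²=0.129600
  -B: nom -17.790 → Σnom=-6.640; wc +0.190/-0.123 → slack +0.530/-0.503; half-tol=0.157, Σhalf²=0.154092
  -C: nom -10.010 → Σnom=-16.650; wc +0.380/-0.344 → slack +0.910/-0.847; half-tol=0.362, Σhalf²=0.285136
  -D: nom -47.600 → Σnom=-64.250; wc +0.308/-0.070 → slack +1.218/-0.917; half-tol=0.189, Σhalf²=0.320857
Nominal = -64.250. Worst-case = [-64.250 - 0.917, -64.250 + 1.218] = [-65.167, -63.032]. RSS = √0.320857 = 0.566.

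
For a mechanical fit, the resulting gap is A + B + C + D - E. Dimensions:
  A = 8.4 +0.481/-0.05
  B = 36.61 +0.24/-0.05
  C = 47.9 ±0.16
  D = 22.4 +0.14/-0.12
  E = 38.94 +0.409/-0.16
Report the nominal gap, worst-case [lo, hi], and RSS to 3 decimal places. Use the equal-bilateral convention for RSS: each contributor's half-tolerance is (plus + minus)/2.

nominal=76.370 wc=[75.581,77.551] rss=0.464

Stack each dimension's contribution:
  +A: nom +8.400 → Σnom=8.400; wc +0.481/-0.050 → slack +0.481/-0.050; half-tol=0.266, Σhalf²=0.070490
  +B: nom +36.610 → Σnom=45.010; wc +0.240/-0.050 → slack +0.721/-0.100; half-tol=0.145, Σhalf²=0.091515
  +C: nom +47.900 → Σnom=92.910; wc +0.160/-0.160 → slack +0.881/-0.260; half-tol=0.160, Σhalf²=0.117115
  +D: nom +22.400 → Σnom=115.310; wc +0.140/-0.120 → slack +1.021/-0.380; half-tol=0.130, Σhalf²=0.134015
  -E: nom -38.940 → Σnom=76.370; wc +0.160/-0.409 → slack +1.181/-0.789; half-tol=0.284, Σhalf²=0.214955
Nominal = 76.370. Worst-case = [76.370 - 0.789, 76.370 + 1.181] = [75.581, 77.551]. RSS = √0.214955 = 0.464.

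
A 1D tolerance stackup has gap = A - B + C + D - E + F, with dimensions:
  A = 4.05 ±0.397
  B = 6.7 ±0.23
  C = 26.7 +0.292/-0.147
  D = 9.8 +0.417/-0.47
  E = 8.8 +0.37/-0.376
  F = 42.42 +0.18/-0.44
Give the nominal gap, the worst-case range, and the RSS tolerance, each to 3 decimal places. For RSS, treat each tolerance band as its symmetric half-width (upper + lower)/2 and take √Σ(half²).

nominal=67.470 wc=[65.416,69.362] rss=0.831

Stack each dimension's contribution:
  +A: nom +4.050 → Σnom=4.050; wc +0.397/-0.397 → slack +0.397/-0.397; half-tol=0.397, Σhalf²=0.157609
  -B: nom -6.700 → Σnom=-2.650; wc +0.230/-0.230 → slack +0.627/-0.627; half-tol=0.230, Σhalf²=0.210509
  +C: nom +26.700 → Σnom=24.050; wc +0.292/-0.147 → slack +0.919/-0.774; half-tol=0.219, Σhalf²=0.258689
  +D: nom +9.800 → Σnom=33.850; wc +0.417/-0.470 → slack +1.336/-1.244; half-tol=0.444, Σhalf²=0.455382
  -E: nom -8.800 → Σnom=25.050; wc +0.376/-0.370 → slack +1.712/-1.614; half-tol=0.373, Σhalf²=0.594511
  +F: nom +42.420 → Σnom=67.470; wc +0.180/-0.440 → slack +1.892/-2.054; half-tol=0.310, Σhalf²=0.690611
Nominal = 67.470. Worst-case = [67.470 - 2.054, 67.470 + 1.892] = [65.416, 69.362]. RSS = √0.690611 = 0.831.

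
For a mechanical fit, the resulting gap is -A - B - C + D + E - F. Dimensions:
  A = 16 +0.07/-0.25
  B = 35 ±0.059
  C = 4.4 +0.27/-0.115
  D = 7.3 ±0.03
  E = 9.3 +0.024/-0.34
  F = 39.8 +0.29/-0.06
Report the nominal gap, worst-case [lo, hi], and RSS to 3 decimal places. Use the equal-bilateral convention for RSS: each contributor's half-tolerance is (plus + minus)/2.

Stack each dimension's contribution:
  -A: nom -16.000 → Σnom=-16.000; wc +0.250/-0.070 → slack +0.250/-0.070; half-tol=0.160, Σhalf²=0.025600
  -B: nom -35.000 → Σnom=-51.000; wc +0.059/-0.059 → slack +0.309/-0.129; half-tol=0.059, Σhalf²=0.029081
  -C: nom -4.400 → Σnom=-55.400; wc +0.115/-0.270 → slack +0.424/-0.399; half-tol=0.193, Σhalf²=0.066137
  +D: nom +7.300 → Σnom=-48.100; wc +0.030/-0.030 → slack +0.454/-0.429; half-tol=0.030, Σhalf²=0.067037
  +E: nom +9.300 → Σnom=-38.800; wc +0.024/-0.340 → slack +0.478/-0.769; half-tol=0.182, Σhalf²=0.100161
  -F: nom -39.800 → Σnom=-78.600; wc +0.060/-0.290 → slack +0.538/-1.059; half-tol=0.175, Σhalf²=0.130786
Nominal = -78.600. Worst-case = [-78.600 - 1.059, -78.600 + 0.538] = [-79.659, -78.062]. RSS = √0.130786 = 0.362.

nominal=-78.600 wc=[-79.659,-78.062] rss=0.362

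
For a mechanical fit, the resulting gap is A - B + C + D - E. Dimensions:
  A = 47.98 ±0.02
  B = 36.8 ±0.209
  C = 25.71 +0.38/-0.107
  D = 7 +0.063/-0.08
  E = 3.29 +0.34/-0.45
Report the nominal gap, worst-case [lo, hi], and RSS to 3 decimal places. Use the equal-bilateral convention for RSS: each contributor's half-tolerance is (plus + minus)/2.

Stack each dimension's contribution:
  +A: nom +47.980 → Σnom=47.980; wc +0.020/-0.020 → slack +0.020/-0.020; half-tol=0.020, Σhalf²=0.000400
  -B: nom -36.800 → Σnom=11.180; wc +0.209/-0.209 → slack +0.229/-0.229; half-tol=0.209, Σhalf²=0.044081
  +C: nom +25.710 → Σnom=36.890; wc +0.380/-0.107 → slack +0.609/-0.336; half-tol=0.243, Σhalf²=0.103373
  +D: nom +7.000 → Σnom=43.890; wc +0.063/-0.080 → slack +0.672/-0.416; half-tol=0.072, Σhalf²=0.108485
  -E: nom -3.290 → Σnom=40.600; wc +0.450/-0.340 → slack +1.122/-0.756; half-tol=0.395, Σhalf²=0.264511
Nominal = 40.600. Worst-case = [40.600 - 0.756, 40.600 + 1.122] = [39.844, 41.722]. RSS = √0.264511 = 0.514.

nominal=40.600 wc=[39.844,41.722] rss=0.514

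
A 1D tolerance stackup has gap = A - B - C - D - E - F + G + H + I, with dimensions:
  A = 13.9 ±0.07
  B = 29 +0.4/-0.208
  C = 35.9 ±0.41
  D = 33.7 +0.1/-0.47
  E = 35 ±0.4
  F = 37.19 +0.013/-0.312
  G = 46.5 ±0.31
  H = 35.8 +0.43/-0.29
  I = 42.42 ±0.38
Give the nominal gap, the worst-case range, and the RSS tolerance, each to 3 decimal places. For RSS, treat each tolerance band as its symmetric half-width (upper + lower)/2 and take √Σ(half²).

Stack each dimension's contribution:
  +A: nom +13.900 → Σnom=13.900; wc +0.070/-0.070 → slack +0.070/-0.070; half-tol=0.070, Σhalf²=0.004900
  -B: nom -29.000 → Σnom=-15.100; wc +0.208/-0.400 → slack +0.278/-0.470; half-tol=0.304, Σhalf²=0.097316
  -C: nom -35.900 → Σnom=-51.000; wc +0.410/-0.410 → slack +0.688/-0.880; half-tol=0.410, Σhalf²=0.265416
  -D: nom -33.700 → Σnom=-84.700; wc +0.470/-0.100 → slack +1.158/-0.980; half-tol=0.285, Σhalf²=0.346641
  -E: nom -35.000 → Σnom=-119.700; wc +0.400/-0.400 → slack +1.558/-1.380; half-tol=0.400, Σhalf²=0.506641
  -F: nom -37.190 → Σnom=-156.890; wc +0.312/-0.013 → slack +1.870/-1.393; half-tol=0.163, Σhalf²=0.533047
  +G: nom +46.500 → Σnom=-110.390; wc +0.310/-0.310 → slack +2.180/-1.703; half-tol=0.310, Σhalf²=0.629147
  +H: nom +35.800 → Σnom=-74.590; wc +0.430/-0.290 → slack +2.610/-1.993; half-tol=0.360, Σhalf²=0.758747
  +I: nom +42.420 → Σnom=-32.170; wc +0.380/-0.380 → slack +2.990/-2.373; half-tol=0.380, Σhalf²=0.903147
Nominal = -32.170. Worst-case = [-32.170 - 2.373, -32.170 + 2.990] = [-34.543, -29.180]. RSS = √0.903147 = 0.950.

nominal=-32.170 wc=[-34.543,-29.180] rss=0.950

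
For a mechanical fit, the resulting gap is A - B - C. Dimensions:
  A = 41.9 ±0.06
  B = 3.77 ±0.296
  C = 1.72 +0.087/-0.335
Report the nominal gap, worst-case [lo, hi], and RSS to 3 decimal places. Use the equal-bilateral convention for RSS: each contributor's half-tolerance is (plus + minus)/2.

nominal=36.410 wc=[35.967,37.101] rss=0.368

Stack each dimension's contribution:
  +A: nom +41.900 → Σnom=41.900; wc +0.060/-0.060 → slack +0.060/-0.060; half-tol=0.060, Σhalf²=0.003600
  -B: nom -3.770 → Σnom=38.130; wc +0.296/-0.296 → slack +0.356/-0.356; half-tol=0.296, Σhalf²=0.091216
  -C: nom -1.720 → Σnom=36.410; wc +0.335/-0.087 → slack +0.691/-0.443; half-tol=0.211, Σhalf²=0.135737
Nominal = 36.410. Worst-case = [36.410 - 0.443, 36.410 + 0.691] = [35.967, 37.101]. RSS = √0.135737 = 0.368.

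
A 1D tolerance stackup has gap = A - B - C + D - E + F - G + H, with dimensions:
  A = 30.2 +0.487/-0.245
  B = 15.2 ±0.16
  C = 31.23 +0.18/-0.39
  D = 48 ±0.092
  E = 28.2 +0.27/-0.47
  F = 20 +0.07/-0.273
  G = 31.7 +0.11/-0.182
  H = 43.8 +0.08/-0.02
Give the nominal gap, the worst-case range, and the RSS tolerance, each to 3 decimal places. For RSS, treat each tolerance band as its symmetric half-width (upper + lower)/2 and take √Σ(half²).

nominal=35.670 wc=[34.320,37.601] rss=0.663

Stack each dimension's contribution:
  +A: nom +30.200 → Σnom=30.200; wc +0.487/-0.245 → slack +0.487/-0.245; half-tol=0.366, Σhalf²=0.133956
  -B: nom -15.200 → Σnom=15.000; wc +0.160/-0.160 → slack +0.647/-0.405; half-tol=0.160, Σhalf²=0.159556
  -C: nom -31.230 → Σnom=-16.230; wc +0.390/-0.180 → slack +1.037/-0.585; half-tol=0.285, Σhalf²=0.240781
  +D: nom +48.000 → Σnom=31.770; wc +0.092/-0.092 → slack +1.129/-0.677; half-tol=0.092, Σhalf²=0.249245
  -E: nom -28.200 → Σnom=3.570; wc +0.470/-0.270 → slack +1.599/-0.947; half-tol=0.370, Σhalf²=0.386145
  +F: nom +20.000 → Σnom=23.570; wc +0.070/-0.273 → slack +1.669/-1.220; half-tol=0.172, Σhalf²=0.415557
  -G: nom -31.700 → Σnom=-8.130; wc +0.182/-0.110 → slack +1.851/-1.330; half-tol=0.146, Σhalf²=0.436873
  +H: nom +43.800 → Σnom=35.670; wc +0.080/-0.020 → slack +1.931/-1.350; half-tol=0.050, Σhalf²=0.439373
Nominal = 35.670. Worst-case = [35.670 - 1.350, 35.670 + 1.931] = [34.320, 37.601]. RSS = √0.439373 = 0.663.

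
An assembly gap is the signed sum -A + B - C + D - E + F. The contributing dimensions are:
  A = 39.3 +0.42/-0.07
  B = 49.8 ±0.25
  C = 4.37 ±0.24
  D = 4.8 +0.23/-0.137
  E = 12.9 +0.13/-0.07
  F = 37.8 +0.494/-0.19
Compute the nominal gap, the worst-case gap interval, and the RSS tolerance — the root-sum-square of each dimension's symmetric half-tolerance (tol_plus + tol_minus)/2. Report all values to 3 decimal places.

nominal=35.830 wc=[34.463,37.184] rss=0.584

Stack each dimension's contribution:
  -A: nom -39.300 → Σnom=-39.300; wc +0.070/-0.420 → slack +0.070/-0.420; half-tol=0.245, Σhalf²=0.060025
  +B: nom +49.800 → Σnom=10.500; wc +0.250/-0.250 → slack +0.320/-0.670; half-tol=0.250, Σhalf²=0.122525
  -C: nom -4.370 → Σnom=6.130; wc +0.240/-0.240 → slack +0.560/-0.910; half-tol=0.240, Σhalf²=0.180125
  +D: nom +4.800 → Σnom=10.930; wc +0.230/-0.137 → slack +0.790/-1.047; half-tol=0.183, Σhalf²=0.213797
  -E: nom -12.900 → Σnom=-1.970; wc +0.070/-0.130 → slack +0.860/-1.177; half-tol=0.100, Σhalf²=0.223797
  +F: nom +37.800 → Σnom=35.830; wc +0.494/-0.190 → slack +1.354/-1.367; half-tol=0.342, Σhalf²=0.340761
Nominal = 35.830. Worst-case = [35.830 - 1.367, 35.830 + 1.354] = [34.463, 37.184]. RSS = √0.340761 = 0.584.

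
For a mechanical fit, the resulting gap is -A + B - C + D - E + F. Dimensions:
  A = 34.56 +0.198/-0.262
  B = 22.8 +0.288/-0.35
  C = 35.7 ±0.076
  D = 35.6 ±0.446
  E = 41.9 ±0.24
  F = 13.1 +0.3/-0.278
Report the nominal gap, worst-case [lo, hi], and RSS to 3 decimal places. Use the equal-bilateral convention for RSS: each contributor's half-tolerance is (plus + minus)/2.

Stack each dimension's contribution:
  -A: nom -34.560 → Σnom=-34.560; wc +0.262/-0.198 → slack +0.262/-0.198; half-tol=0.230, Σhalf²=0.052900
  +B: nom +22.800 → Σnom=-11.760; wc +0.288/-0.350 → slack +0.550/-0.548; half-tol=0.319, Σhalf²=0.154661
  -C: nom -35.700 → Σnom=-47.460; wc +0.076/-0.076 → slack +0.626/-0.624; half-tol=0.076, Σhalf²=0.160437
  +D: nom +35.600 → Σnom=-11.860; wc +0.446/-0.446 → slack +1.072/-1.070; half-tol=0.446, Σhalf²=0.359353
  -E: nom -41.900 → Σnom=-53.760; wc +0.240/-0.240 → slack +1.312/-1.310; half-tol=0.240, Σhalf²=0.416953
  +F: nom +13.100 → Σnom=-40.660; wc +0.300/-0.278 → slack +1.612/-1.588; half-tol=0.289, Σhalf²=0.500474
Nominal = -40.660. Worst-case = [-40.660 - 1.588, -40.660 + 1.612] = [-42.248, -39.048]. RSS = √0.500474 = 0.707.

nominal=-40.660 wc=[-42.248,-39.048] rss=0.707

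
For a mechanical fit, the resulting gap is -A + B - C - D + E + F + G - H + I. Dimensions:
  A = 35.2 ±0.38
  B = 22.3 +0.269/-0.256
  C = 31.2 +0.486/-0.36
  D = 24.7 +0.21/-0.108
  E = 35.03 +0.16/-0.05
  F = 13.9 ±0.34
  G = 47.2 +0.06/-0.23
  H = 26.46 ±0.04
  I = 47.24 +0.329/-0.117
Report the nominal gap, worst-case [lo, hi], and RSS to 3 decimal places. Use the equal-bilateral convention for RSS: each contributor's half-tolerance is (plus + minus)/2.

Stack each dimension's contribution:
  -A: nom -35.200 → Σnom=-35.200; wc +0.380/-0.380 → slack +0.380/-0.380; half-tol=0.380, Σhalf²=0.144400
  +B: nom +22.300 → Σnom=-12.900; wc +0.269/-0.256 → slack +0.649/-0.636; half-tol=0.263, Σhalf²=0.213306
  -C: nom -31.200 → Σnom=-44.100; wc +0.360/-0.486 → slack +1.009/-1.122; half-tol=0.423, Σhalf²=0.392235
  -D: nom -24.700 → Σnom=-68.800; wc +0.108/-0.210 → slack +1.117/-1.332; half-tol=0.159, Σhalf²=0.417516
  +E: nom +35.030 → Σnom=-33.770; wc +0.160/-0.050 → slack +1.277/-1.382; half-tol=0.105, Σhalf²=0.428541
  +F: nom +13.900 → Σnom=-19.870; wc +0.340/-0.340 → slack +1.617/-1.722; half-tol=0.340, Σhalf²=0.544141
  +G: nom +47.200 → Σnom=27.330; wc +0.060/-0.230 → slack +1.677/-1.952; half-tol=0.145, Σhalf²=0.565166
  -H: nom -26.460 → Σnom=0.870; wc +0.040/-0.040 → slack +1.717/-1.992; half-tol=0.040, Σhalf²=0.566766
  +I: nom +47.240 → Σnom=48.110; wc +0.329/-0.117 → slack +2.046/-2.109; half-tol=0.223, Σhalf²=0.616495
Nominal = 48.110. Worst-case = [48.110 - 2.109, 48.110 + 2.046] = [46.001, 50.156]. RSS = √0.616495 = 0.785.

nominal=48.110 wc=[46.001,50.156] rss=0.785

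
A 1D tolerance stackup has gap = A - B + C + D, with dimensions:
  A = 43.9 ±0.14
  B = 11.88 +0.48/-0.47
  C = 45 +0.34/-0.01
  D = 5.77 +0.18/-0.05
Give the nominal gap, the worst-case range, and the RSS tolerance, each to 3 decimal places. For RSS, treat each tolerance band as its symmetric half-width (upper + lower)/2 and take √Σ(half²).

Stack each dimension's contribution:
  +A: nom +43.900 → Σnom=43.900; wc +0.140/-0.140 → slack +0.140/-0.140; half-tol=0.140, Σhalf²=0.019600
  -B: nom -11.880 → Σnom=32.020; wc +0.470/-0.480 → slack +0.610/-0.620; half-tol=0.475, Σhalf²=0.245225
  +C: nom +45.000 → Σnom=77.020; wc +0.340/-0.010 → slack +0.950/-0.630; half-tol=0.175, Σhalf²=0.275850
  +D: nom +5.770 → Σnom=82.790; wc +0.180/-0.050 → slack +1.130/-0.680; half-tol=0.115, Σhalf²=0.289075
Nominal = 82.790. Worst-case = [82.790 - 0.680, 82.790 + 1.130] = [82.110, 83.920]. RSS = √0.289075 = 0.538.

nominal=82.790 wc=[82.110,83.920] rss=0.538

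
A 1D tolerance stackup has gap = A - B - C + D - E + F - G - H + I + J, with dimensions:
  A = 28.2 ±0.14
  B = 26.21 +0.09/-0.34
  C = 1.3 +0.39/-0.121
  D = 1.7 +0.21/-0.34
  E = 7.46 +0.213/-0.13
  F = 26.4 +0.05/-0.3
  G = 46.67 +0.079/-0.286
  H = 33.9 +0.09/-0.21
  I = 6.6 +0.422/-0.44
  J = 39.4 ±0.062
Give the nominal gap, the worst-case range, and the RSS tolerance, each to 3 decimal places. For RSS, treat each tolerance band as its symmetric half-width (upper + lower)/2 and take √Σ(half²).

nominal=-13.240 wc=[-15.384,-11.269] rss=0.716

Stack each dimension's contribution:
  +A: nom +28.200 → Σnom=28.200; wc +0.140/-0.140 → slack +0.140/-0.140; half-tol=0.140, Σhalf²=0.019600
  -B: nom -26.210 → Σnom=1.990; wc +0.340/-0.090 → slack +0.480/-0.230; half-tol=0.215, Σhalf²=0.065825
  -C: nom -1.300 → Σnom=0.690; wc +0.121/-0.390 → slack +0.601/-0.620; half-tol=0.256, Σhalf²=0.131105
  +D: nom +1.700 → Σnom=2.390; wc +0.210/-0.340 → slack +0.811/-0.960; half-tol=0.275, Σhalf²=0.206730
  -E: nom -7.460 → Σnom=-5.070; wc +0.130/-0.213 → slack +0.941/-1.173; half-tol=0.171, Σhalf²=0.236143
  +F: nom +26.400 → Σnom=21.330; wc +0.050/-0.300 → slack +0.991/-1.473; half-tol=0.175, Σhalf²=0.266767
  -G: nom -46.670 → Σnom=-25.340; wc +0.286/-0.079 → slack +1.277/-1.552; half-tol=0.182, Σhalf²=0.300074
  -H: nom -33.900 → Σnom=-59.240; wc +0.210/-0.090 → slack +1.487/-1.642; half-tol=0.150, Σhalf²=0.322574
  +I: nom +6.600 → Σnom=-52.640; wc +0.422/-0.440 → slack +1.909/-2.082; half-tol=0.431, Σhalf²=0.508335
  +J: nom +39.400 → Σnom=-13.240; wc +0.062/-0.062 → slack +1.971/-2.144; half-tol=0.062, Σhalf²=0.512179
Nominal = -13.240. Worst-case = [-13.240 - 2.144, -13.240 + 1.971] = [-15.384, -11.269]. RSS = √0.512179 = 0.716.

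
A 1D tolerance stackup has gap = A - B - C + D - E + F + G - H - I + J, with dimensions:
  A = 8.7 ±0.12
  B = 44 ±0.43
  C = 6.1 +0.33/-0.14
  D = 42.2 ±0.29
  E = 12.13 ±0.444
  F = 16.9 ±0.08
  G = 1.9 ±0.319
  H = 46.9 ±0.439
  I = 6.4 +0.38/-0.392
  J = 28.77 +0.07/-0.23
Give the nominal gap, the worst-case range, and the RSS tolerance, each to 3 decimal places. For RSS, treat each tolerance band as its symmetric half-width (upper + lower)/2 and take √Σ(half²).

nominal=-17.060 wc=[-20.122,-14.336] rss=1.004

Stack each dimension's contribution:
  +A: nom +8.700 → Σnom=8.700; wc +0.120/-0.120 → slack +0.120/-0.120; half-tol=0.120, Σhalf²=0.014400
  -B: nom -44.000 → Σnom=-35.300; wc +0.430/-0.430 → slack +0.550/-0.550; half-tol=0.430, Σhalf²=0.199300
  -C: nom -6.100 → Σnom=-41.400; wc +0.140/-0.330 → slack +0.690/-0.880; half-tol=0.235, Σhalf²=0.254525
  +D: nom +42.200 → Σnom=0.800; wc +0.290/-0.290 → slack +0.980/-1.170; half-tol=0.290, Σhalf²=0.338625
  -E: nom -12.130 → Σnom=-11.330; wc +0.444/-0.444 → slack +1.424/-1.614; half-tol=0.444, Σhalf²=0.535761
  +F: nom +16.900 → Σnom=5.570; wc +0.080/-0.080 → slack +1.504/-1.694; half-tol=0.080, Σhalf²=0.542161
  +G: nom +1.900 → Σnom=7.470; wc +0.319/-0.319 → slack +1.823/-2.013; half-tol=0.319, Σhalf²=0.643922
  -H: nom -46.900 → Σnom=-39.430; wc +0.439/-0.439 → slack +2.262/-2.452; half-tol=0.439, Σhalf²=0.836643
  -I: nom -6.400 → Σnom=-45.830; wc +0.392/-0.380 → slack +2.654/-2.832; half-tol=0.386, Σhalf²=0.985639
  +J: nom +28.770 → Σnom=-17.060; wc +0.070/-0.230 → slack +2.724/-3.062; half-tol=0.150, Σhalf²=1.008139
Nominal = -17.060. Worst-case = [-17.060 - 3.062, -17.060 + 2.724] = [-20.122, -14.336]. RSS = √1.008139 = 1.004.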